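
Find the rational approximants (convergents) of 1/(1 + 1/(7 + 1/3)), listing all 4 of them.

Using the convergent recurrence p_i = a_i*p_{i-1} + p_{i-2}, q_i = a_i*q_{i-1} + q_{i-2} with p_{-2}=0, p_{-1}=1, q_{-2}=1, q_{-1}=0:
  i=0: a_0=0, p_0 = 0*1 + 0 = 0, q_0 = 0*0 + 1 = 1.
  i=1: a_1=1, p_1 = 1*0 + 1 = 1, q_1 = 1*1 + 0 = 1.
  i=2: a_2=7, p_2 = 7*1 + 0 = 7, q_2 = 7*1 + 1 = 8.
  i=3: a_3=3, p_3 = 3*7 + 1 = 22, q_3 = 3*8 + 1 = 25.

0/1, 1/1, 7/8, 22/25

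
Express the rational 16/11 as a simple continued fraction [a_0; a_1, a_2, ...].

[1; 2, 5]

Run the Euclidean algorithm on 16 and 11; the successive quotients are the partial quotients a_0, a_1, ... (each step inverts the fractional part left over by the previous one):
  16 = 1*11 + 5, so a_0 = 1.
  11 = 2*5 + 1, so a_1 = 2.
  5 = 5*1 + 0, so a_2 = 5.
The remainder reaches 0 after 3 divisions, so the expansion has 3 partial quotients, read off in order.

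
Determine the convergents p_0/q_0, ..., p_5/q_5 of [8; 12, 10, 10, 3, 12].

Using the convergent recurrence p_i = a_i*p_{i-1} + p_{i-2}, q_i = a_i*q_{i-1} + q_{i-2} with p_{-2}=0, p_{-1}=1, q_{-2}=1, q_{-1}=0:
  i=0: a_0=8, p_0 = 8*1 + 0 = 8, q_0 = 8*0 + 1 = 1.
  i=1: a_1=12, p_1 = 12*8 + 1 = 97, q_1 = 12*1 + 0 = 12.
  i=2: a_2=10, p_2 = 10*97 + 8 = 978, q_2 = 10*12 + 1 = 121.
  i=3: a_3=10, p_3 = 10*978 + 97 = 9877, q_3 = 10*121 + 12 = 1222.
  i=4: a_4=3, p_4 = 3*9877 + 978 = 30609, q_4 = 3*1222 + 121 = 3787.
  i=5: a_5=12, p_5 = 12*30609 + 9877 = 377185, q_5 = 12*3787 + 1222 = 46666.

8/1, 97/12, 978/121, 9877/1222, 30609/3787, 377185/46666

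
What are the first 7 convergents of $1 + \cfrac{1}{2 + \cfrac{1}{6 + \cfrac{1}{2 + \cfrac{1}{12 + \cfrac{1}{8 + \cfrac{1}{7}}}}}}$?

1/1, 3/2, 19/13, 41/28, 511/349, 4129/2820, 29414/20089

Using the convergent recurrence p_i = a_i*p_{i-1} + p_{i-2}, q_i = a_i*q_{i-1} + q_{i-2} with p_{-2}=0, p_{-1}=1, q_{-2}=1, q_{-1}=0:
  i=0: a_0=1, p_0 = 1*1 + 0 = 1, q_0 = 1*0 + 1 = 1.
  i=1: a_1=2, p_1 = 2*1 + 1 = 3, q_1 = 2*1 + 0 = 2.
  i=2: a_2=6, p_2 = 6*3 + 1 = 19, q_2 = 6*2 + 1 = 13.
  i=3: a_3=2, p_3 = 2*19 + 3 = 41, q_3 = 2*13 + 2 = 28.
  i=4: a_4=12, p_4 = 12*41 + 19 = 511, q_4 = 12*28 + 13 = 349.
  i=5: a_5=8, p_5 = 8*511 + 41 = 4129, q_5 = 8*349 + 28 = 2820.
  i=6: a_6=7, p_6 = 7*4129 + 511 = 29414, q_6 = 7*2820 + 349 = 20089.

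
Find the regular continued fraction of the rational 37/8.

Run the Euclidean algorithm on 37 and 8; the successive quotients are the partial quotients a_0, a_1, ... (each step inverts the fractional part left over by the previous one):
  37 = 4*8 + 5, so a_0 = 4.
  8 = 1*5 + 3, so a_1 = 1.
  5 = 1*3 + 2, so a_2 = 1.
  3 = 1*2 + 1, so a_3 = 1.
  2 = 2*1 + 0, so a_4 = 2.
The remainder reaches 0 after 5 divisions, so the expansion has 5 partial quotients, read off in order.

[4; 1, 1, 1, 2]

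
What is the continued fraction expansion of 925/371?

[2; 2, 36, 1, 1, 2]

Run the Euclidean algorithm on 925 and 371; the successive quotients are the partial quotients a_0, a_1, ... (each step inverts the fractional part left over by the previous one):
  925 = 2*371 + 183, so a_0 = 2.
  371 = 2*183 + 5, so a_1 = 2.
  183 = 36*5 + 3, so a_2 = 36.
  5 = 1*3 + 2, so a_3 = 1.
  3 = 1*2 + 1, so a_4 = 1.
  2 = 2*1 + 0, so a_5 = 2.
The remainder reaches 0 after 6 divisions, so the expansion has 6 partial quotients, read off in order.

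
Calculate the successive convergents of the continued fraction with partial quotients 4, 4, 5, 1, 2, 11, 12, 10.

Using the convergent recurrence p_i = a_i*p_{i-1} + p_{i-2}, q_i = a_i*q_{i-1} + q_{i-2} with p_{-2}=0, p_{-1}=1, q_{-2}=1, q_{-1}=0:
  i=0: a_0=4, p_0 = 4*1 + 0 = 4, q_0 = 4*0 + 1 = 1.
  i=1: a_1=4, p_1 = 4*4 + 1 = 17, q_1 = 4*1 + 0 = 4.
  i=2: a_2=5, p_2 = 5*17 + 4 = 89, q_2 = 5*4 + 1 = 21.
  i=3: a_3=1, p_3 = 1*89 + 17 = 106, q_3 = 1*21 + 4 = 25.
  i=4: a_4=2, p_4 = 2*106 + 89 = 301, q_4 = 2*25 + 21 = 71.
  i=5: a_5=11, p_5 = 11*301 + 106 = 3417, q_5 = 11*71 + 25 = 806.
  i=6: a_6=12, p_6 = 12*3417 + 301 = 41305, q_6 = 12*806 + 71 = 9743.
  i=7: a_7=10, p_7 = 10*41305 + 3417 = 416467, q_7 = 10*9743 + 806 = 98236.

4/1, 17/4, 89/21, 106/25, 301/71, 3417/806, 41305/9743, 416467/98236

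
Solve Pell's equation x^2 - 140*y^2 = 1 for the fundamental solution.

First expand sqrt(140) as a continued fraction. With x_i = (sqrt(140) + m_i)/d_i and (m_0, d_0) = (0, 1): a_0 = floor(sqrt(140)) = 11, since 11^2 = 121 <= 140 < 144 = 12^2.
Iterate m_{i+1} = d_i*a_i - m_i, d_{i+1} = (140 - m_{i+1}^2)/d_i, a_{i+1} = floor((a_0 + m_{i+1})/d_{i+1}):
  m_1 = 1*11 - 0 = 11, d_1 = (140 - 11^2)/1 = 19/1 = 19, a_1 = floor((11 + 11)/19) = 1.
  m_2 = 19*1 - 11 = 8, d_2 = (140 - 8^2)/19 = 76/19 = 4, a_2 = floor((11 + 8)/4) = 4.
  m_3 = 4*4 - 8 = 8, d_3 = (140 - 8^2)/4 = 76/4 = 19, a_3 = floor((11 + 8)/19) = 1.
  m_4 = 19*1 - 8 = 11, d_4 = (140 - 11^2)/19 = 19/19 = 1, a_4 = floor((11 + 11)/1) = 22.
  m_5 = 1*22 - 11 = 11, d_5 = (140 - 11^2)/1 = 19/1 = 19: (m_5, d_5) = (m_1, d_1) = (11, 19), so from here the quotients repeat a_1, ..., a_4; the period length is 4.
So sqrt(140) = [11; (1, 4, 1, 22)] with period length k = 4.
k is even, so the fundamental solution of x^2 - 140y^2 = 1 is (p_{k-1}, q_{k-1}) = (p_3, q_3); compute convergents through index 3.
Convergents (p_i = a_i*p_{i-1} + p_{i-2}, q_i = a_i*q_{i-1} + q_{i-2} with p_{-2}=0, p_{-1}=1, q_{-2}=1, q_{-1}=0):
  i=0: a_0=11, p_0 = 11*1 + 0 = 11, q_0 = 11*0 + 1 = 1.
  i=1: a_1=1, p_1 = 1*11 + 1 = 12, q_1 = 1*1 + 0 = 1.
  i=2: a_2=4, p_2 = 4*12 + 11 = 59, q_2 = 4*1 + 1 = 5.
  i=3: a_3=1, p_3 = 1*59 + 12 = 71, q_3 = 1*5 + 1 = 6.
Check: 71^2 - 140*6^2 = 5041 - 5040 = 1, so (x, y) = (71, 6) solves the equation, and by the theorem it is the least positive solution.

(x, y) = (71, 6)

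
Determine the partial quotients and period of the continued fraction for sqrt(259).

[16; (10, 1, 2, 3, 4, 3, 2, 1, 10, 32)]

Write x_i = (sqrt(259) + m_i)/d_i with (m_0, d_0) = (0, 1). a_0 = floor(sqrt(259)) = 16, since 16^2 = 256 <= 259 < 289 = 17^2.
Iterate m_{i+1} = d_i*a_i - m_i, d_{i+1} = (259 - m_{i+1}^2)/d_i, a_{i+1} = floor((a_0 + m_{i+1})/d_{i+1}):
  m_1 = 1*16 - 0 = 16, d_1 = (259 - 16^2)/1 = 3/1 = 3, a_1 = floor((16 + 16)/3) = 10.
  m_2 = 3*10 - 16 = 14, d_2 = (259 - 14^2)/3 = 63/3 = 21, a_2 = floor((16 + 14)/21) = 1.
  m_3 = 21*1 - 14 = 7, d_3 = (259 - 7^2)/21 = 210/21 = 10, a_3 = floor((16 + 7)/10) = 2.
  m_4 = 10*2 - 7 = 13, d_4 = (259 - 13^2)/10 = 90/10 = 9, a_4 = floor((16 + 13)/9) = 3.
  m_5 = 9*3 - 13 = 14, d_5 = (259 - 14^2)/9 = 63/9 = 7, a_5 = floor((16 + 14)/7) = 4.
  m_6 = 7*4 - 14 = 14, d_6 = (259 - 14^2)/7 = 63/7 = 9, a_6 = floor((16 + 14)/9) = 3.
  m_7 = 9*3 - 14 = 13, d_7 = (259 - 13^2)/9 = 90/9 = 10, a_7 = floor((16 + 13)/10) = 2.
  m_8 = 10*2 - 13 = 7, d_8 = (259 - 7^2)/10 = 210/10 = 21, a_8 = floor((16 + 7)/21) = 1.
  m_9 = 21*1 - 7 = 14, d_9 = (259 - 14^2)/21 = 63/21 = 3, a_9 = floor((16 + 14)/3) = 10.
  m_10 = 3*10 - 14 = 16, d_10 = (259 - 16^2)/3 = 3/3 = 1, a_10 = floor((16 + 16)/1) = 32.
  m_11 = 1*32 - 16 = 16, d_11 = (259 - 16^2)/1 = 3/1 = 3: (m_11, d_11) = (m_1, d_1) = (16, 3), so from here the quotients repeat a_1, ..., a_10; the period length is 10.
Hence the expansion of sqrt(259) is a_0 = 16 followed by the repeating block 10, 1, 2, 3, 4, 3, 2, 1, 10, 32 (period 10).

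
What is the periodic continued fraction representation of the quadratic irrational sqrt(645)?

[25; (2, 1, 1, 12, 10, 12, 1, 1, 2, 50)]

Write x_i = (sqrt(645) + m_i)/d_i with (m_0, d_0) = (0, 1). a_0 = floor(sqrt(645)) = 25, since 25^2 = 625 <= 645 < 676 = 26^2.
Iterate m_{i+1} = d_i*a_i - m_i, d_{i+1} = (645 - m_{i+1}^2)/d_i, a_{i+1} = floor((a_0 + m_{i+1})/d_{i+1}):
  m_1 = 1*25 - 0 = 25, d_1 = (645 - 25^2)/1 = 20/1 = 20, a_1 = floor((25 + 25)/20) = 2.
  m_2 = 20*2 - 25 = 15, d_2 = (645 - 15^2)/20 = 420/20 = 21, a_2 = floor((25 + 15)/21) = 1.
  m_3 = 21*1 - 15 = 6, d_3 = (645 - 6^2)/21 = 609/21 = 29, a_3 = floor((25 + 6)/29) = 1.
  m_4 = 29*1 - 6 = 23, d_4 = (645 - 23^2)/29 = 116/29 = 4, a_4 = floor((25 + 23)/4) = 12.
  m_5 = 4*12 - 23 = 25, d_5 = (645 - 25^2)/4 = 20/4 = 5, a_5 = floor((25 + 25)/5) = 10.
  m_6 = 5*10 - 25 = 25, d_6 = (645 - 25^2)/5 = 20/5 = 4, a_6 = floor((25 + 25)/4) = 12.
  m_7 = 4*12 - 25 = 23, d_7 = (645 - 23^2)/4 = 116/4 = 29, a_7 = floor((25 + 23)/29) = 1.
  m_8 = 29*1 - 23 = 6, d_8 = (645 - 6^2)/29 = 609/29 = 21, a_8 = floor((25 + 6)/21) = 1.
  m_9 = 21*1 - 6 = 15, d_9 = (645 - 15^2)/21 = 420/21 = 20, a_9 = floor((25 + 15)/20) = 2.
  m_10 = 20*2 - 15 = 25, d_10 = (645 - 25^2)/20 = 20/20 = 1, a_10 = floor((25 + 25)/1) = 50.
  m_11 = 1*50 - 25 = 25, d_11 = (645 - 25^2)/1 = 20/1 = 20: (m_11, d_11) = (m_1, d_1) = (25, 20), so from here the quotients repeat a_1, ..., a_10; the period length is 10.
Hence the expansion of sqrt(645) is a_0 = 25 followed by the repeating block 2, 1, 1, 12, 10, 12, 1, 1, 2, 50 (period 10).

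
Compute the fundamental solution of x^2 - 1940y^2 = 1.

First expand sqrt(1940) as a continued fraction. With x_i = (sqrt(1940) + m_i)/d_i and (m_0, d_0) = (0, 1): a_0 = floor(sqrt(1940)) = 44, since 44^2 = 1936 <= 1940 < 2025 = 45^2.
Iterate m_{i+1} = d_i*a_i - m_i, d_{i+1} = (1940 - m_{i+1}^2)/d_i, a_{i+1} = floor((a_0 + m_{i+1})/d_{i+1}):
  m_1 = 1*44 - 0 = 44, d_1 = (1940 - 44^2)/1 = 4/1 = 4, a_1 = floor((44 + 44)/4) = 22.
  m_2 = 4*22 - 44 = 44, d_2 = (1940 - 44^2)/4 = 4/4 = 1, a_2 = floor((44 + 44)/1) = 88.
  m_3 = 1*88 - 44 = 44, d_3 = (1940 - 44^2)/1 = 4/1 = 4: (m_3, d_3) = (m_1, d_1) = (44, 4), so from here the quotients repeat a_1, a_2; the period length is 2.
So sqrt(1940) = [44; (22, 88)] with period length k = 2.
k is even, so the fundamental solution of x^2 - 1940y^2 = 1 is (p_{k-1}, q_{k-1}) = (p_1, q_1); compute convergents through index 1.
Convergents (p_i = a_i*p_{i-1} + p_{i-2}, q_i = a_i*q_{i-1} + q_{i-2} with p_{-2}=0, p_{-1}=1, q_{-2}=1, q_{-1}=0):
  i=0: a_0=44, p_0 = 44*1 + 0 = 44, q_0 = 44*0 + 1 = 1.
  i=1: a_1=22, p_1 = 22*44 + 1 = 969, q_1 = 22*1 + 0 = 22.
Check: 969^2 - 1940*22^2 = 938961 - 938960 = 1, so (x, y) = (969, 22) solves the equation, and by the theorem it is the least positive solution.

(x, y) = (969, 22)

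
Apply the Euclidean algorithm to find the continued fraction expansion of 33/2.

[16; 2]

Run the Euclidean algorithm on 33 and 2; the successive quotients are the partial quotients a_0, a_1, ... (each step inverts the fractional part left over by the previous one):
  33 = 16*2 + 1, so a_0 = 16.
  2 = 2*1 + 0, so a_1 = 2.
The remainder reaches 0 after 2 divisions, so the expansion has 2 partial quotients, read off in order.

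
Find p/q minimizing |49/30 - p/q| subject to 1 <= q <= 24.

Expand x = 49/30 as a continued fraction with the Euclidean algorithm:
  49 = 1*30 + 19, so a_0 = 1.
  30 = 1*19 + 11, so a_1 = 1.
  19 = 1*11 + 8, so a_2 = 1.
  11 = 1*8 + 3, so a_3 = 1.
  8 = 2*3 + 2, so a_4 = 2.
  3 = 1*2 + 1, so a_5 = 1.
  2 = 2*1 + 0, so a_6 = 2.
so x = [1; 1, 1, 1, 2, 1, 2].
Convergents (p_i = a_i*p_{i-1} + p_{i-2}, q_i = a_i*q_{i-1} + q_{i-2} with p_{-2}=0, p_{-1}=1, q_{-2}=1, q_{-1}=0), until the denominator exceeds 24:
  i=0: a_0=1, p_0 = 1*1 + 0 = 1, q_0 = 1*0 + 1 = 1.
  i=1: a_1=1, p_1 = 1*1 + 1 = 2, q_1 = 1*1 + 0 = 1.
  i=2: a_2=1, p_2 = 1*2 + 1 = 3, q_2 = 1*1 + 1 = 2.
  i=3: a_3=1, p_3 = 1*3 + 2 = 5, q_3 = 1*2 + 1 = 3.
  i=4: a_4=2, p_4 = 2*5 + 3 = 13, q_4 = 2*3 + 2 = 8.
  i=5: a_5=1, p_5 = 1*13 + 5 = 18, q_5 = 1*8 + 3 = 11.
  i=6: a_6=2, p_6 = 2*18 + 13 = 49, q_6 = 2*11 + 8 = 30.
q_6 = 30 > 24, so the last convergent with denominator <= 24 is p_5/q_5 = 18/11.
The closest fraction with denominator <= 24 is either p_5/q_5 or the intermediate fraction (k*p_5 + p_4)/(k*q_5 + q_4) with the largest k >= 1 whose denominator stays <= 24; these approach x as k grows, and every other convergent or intermediate fraction in range is farther away.
Largest k: floor((24 - q_4)/q_5) = floor((24 - 8)/11) = 1.
That gives (1*18 + 13)/(1*11 + 8) = 31/19.
Compare the errors: |x - 18/11| = |49*11 - 18*30|/(30*11) = 1/330, and |x - 31/19| = |49*19 - 31*30|/(30*19) = 1/570.
Cross-multiplying, 1*330 = 330 < 570 = 1*570, so 1/570 is smaller: the intermediate fraction 31/19 is closer to x than 18/11.

31/19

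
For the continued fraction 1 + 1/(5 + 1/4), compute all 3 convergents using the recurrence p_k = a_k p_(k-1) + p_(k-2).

1/1, 6/5, 25/21

Using the convergent recurrence p_i = a_i*p_{i-1} + p_{i-2}, q_i = a_i*q_{i-1} + q_{i-2} with p_{-2}=0, p_{-1}=1, q_{-2}=1, q_{-1}=0:
  i=0: a_0=1, p_0 = 1*1 + 0 = 1, q_0 = 1*0 + 1 = 1.
  i=1: a_1=5, p_1 = 5*1 + 1 = 6, q_1 = 5*1 + 0 = 5.
  i=2: a_2=4, p_2 = 4*6 + 1 = 25, q_2 = 4*5 + 1 = 21.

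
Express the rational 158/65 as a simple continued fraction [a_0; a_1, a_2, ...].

[2; 2, 3, 9]

Run the Euclidean algorithm on 158 and 65; the successive quotients are the partial quotients a_0, a_1, ... (each step inverts the fractional part left over by the previous one):
  158 = 2*65 + 28, so a_0 = 2.
  65 = 2*28 + 9, so a_1 = 2.
  28 = 3*9 + 1, so a_2 = 3.
  9 = 9*1 + 0, so a_3 = 9.
The remainder reaches 0 after 4 divisions, so the expansion has 4 partial quotients, read off in order.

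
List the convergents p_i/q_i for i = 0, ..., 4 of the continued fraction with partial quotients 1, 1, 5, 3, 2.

1/1, 2/1, 11/6, 35/19, 81/44

Using the convergent recurrence p_i = a_i*p_{i-1} + p_{i-2}, q_i = a_i*q_{i-1} + q_{i-2} with p_{-2}=0, p_{-1}=1, q_{-2}=1, q_{-1}=0:
  i=0: a_0=1, p_0 = 1*1 + 0 = 1, q_0 = 1*0 + 1 = 1.
  i=1: a_1=1, p_1 = 1*1 + 1 = 2, q_1 = 1*1 + 0 = 1.
  i=2: a_2=5, p_2 = 5*2 + 1 = 11, q_2 = 5*1 + 1 = 6.
  i=3: a_3=3, p_3 = 3*11 + 2 = 35, q_3 = 3*6 + 1 = 19.
  i=4: a_4=2, p_4 = 2*35 + 11 = 81, q_4 = 2*19 + 6 = 44.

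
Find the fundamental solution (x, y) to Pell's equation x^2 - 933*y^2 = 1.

First expand sqrt(933) as a continued fraction. With x_i = (sqrt(933) + m_i)/d_i and (m_0, d_0) = (0, 1): a_0 = floor(sqrt(933)) = 30, since 30^2 = 900 <= 933 < 961 = 31^2.
Iterate m_{i+1} = d_i*a_i - m_i, d_{i+1} = (933 - m_{i+1}^2)/d_i, a_{i+1} = floor((a_0 + m_{i+1})/d_{i+1}):
  m_1 = 1*30 - 0 = 30, d_1 = (933 - 30^2)/1 = 33/1 = 33, a_1 = floor((30 + 30)/33) = 1.
  m_2 = 33*1 - 30 = 3, d_2 = (933 - 3^2)/33 = 924/33 = 28, a_2 = floor((30 + 3)/28) = 1.
  m_3 = 28*1 - 3 = 25, d_3 = (933 - 25^2)/28 = 308/28 = 11, a_3 = floor((30 + 25)/11) = 5.
  m_4 = 11*5 - 25 = 30, d_4 = (933 - 30^2)/11 = 33/11 = 3, a_4 = floor((30 + 30)/3) = 20.
  m_5 = 3*20 - 30 = 30, d_5 = (933 - 30^2)/3 = 33/3 = 11, a_5 = floor((30 + 30)/11) = 5.
  m_6 = 11*5 - 30 = 25, d_6 = (933 - 25^2)/11 = 308/11 = 28, a_6 = floor((30 + 25)/28) = 1.
  m_7 = 28*1 - 25 = 3, d_7 = (933 - 3^2)/28 = 924/28 = 33, a_7 = floor((30 + 3)/33) = 1.
  m_8 = 33*1 - 3 = 30, d_8 = (933 - 30^2)/33 = 33/33 = 1, a_8 = floor((30 + 30)/1) = 60.
  m_9 = 1*60 - 30 = 30, d_9 = (933 - 30^2)/1 = 33/1 = 33: (m_9, d_9) = (m_1, d_1) = (30, 33), so from here the quotients repeat a_1, ..., a_8; the period length is 8.
So sqrt(933) = [30; (1, 1, 5, 20, 5, 1, 1, 60)] with period length k = 8.
k is even, so the fundamental solution of x^2 - 933y^2 = 1 is (p_{k-1}, q_{k-1}) = (p_7, q_7); compute convergents through index 7.
Convergents (p_i = a_i*p_{i-1} + p_{i-2}, q_i = a_i*q_{i-1} + q_{i-2} with p_{-2}=0, p_{-1}=1, q_{-2}=1, q_{-1}=0):
  i=0: a_0=30, p_0 = 30*1 + 0 = 30, q_0 = 30*0 + 1 = 1.
  i=1: a_1=1, p_1 = 1*30 + 1 = 31, q_1 = 1*1 + 0 = 1.
  i=2: a_2=1, p_2 = 1*31 + 30 = 61, q_2 = 1*1 + 1 = 2.
  i=3: a_3=5, p_3 = 5*61 + 31 = 336, q_3 = 5*2 + 1 = 11.
  i=4: a_4=20, p_4 = 20*336 + 61 = 6781, q_4 = 20*11 + 2 = 222.
  i=5: a_5=5, p_5 = 5*6781 + 336 = 34241, q_5 = 5*222 + 11 = 1121.
  i=6: a_6=1, p_6 = 1*34241 + 6781 = 41022, q_6 = 1*1121 + 222 = 1343.
  i=7: a_7=1, p_7 = 1*41022 + 34241 = 75263, q_7 = 1*1343 + 1121 = 2464.
Check: 75263^2 - 933*2464^2 = 5664519169 - 5664519168 = 1, so (x, y) = (75263, 2464) solves the equation, and by the theorem it is the least positive solution.

(x, y) = (75263, 2464)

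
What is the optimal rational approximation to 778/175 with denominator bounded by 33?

40/9

Expand x = 778/175 as a continued fraction with the Euclidean algorithm:
  778 = 4*175 + 78, so a_0 = 4.
  175 = 2*78 + 19, so a_1 = 2.
  78 = 4*19 + 2, so a_2 = 4.
  19 = 9*2 + 1, so a_3 = 9.
  2 = 2*1 + 0, so a_4 = 2.
so x = [4; 2, 4, 9, 2].
Convergents (p_i = a_i*p_{i-1} + p_{i-2}, q_i = a_i*q_{i-1} + q_{i-2} with p_{-2}=0, p_{-1}=1, q_{-2}=1, q_{-1}=0), until the denominator exceeds 33:
  i=0: a_0=4, p_0 = 4*1 + 0 = 4, q_0 = 4*0 + 1 = 1.
  i=1: a_1=2, p_1 = 2*4 + 1 = 9, q_1 = 2*1 + 0 = 2.
  i=2: a_2=4, p_2 = 4*9 + 4 = 40, q_2 = 4*2 + 1 = 9.
  i=3: a_3=9, p_3 = 9*40 + 9 = 369, q_3 = 9*9 + 2 = 83.
q_3 = 83 > 33, so the last convergent with denominator <= 33 is p_2/q_2 = 40/9.
The closest fraction with denominator <= 33 is either p_2/q_2 or the intermediate fraction (k*p_2 + p_1)/(k*q_2 + q_1) with the largest k >= 1 whose denominator stays <= 33; these approach x as k grows, and every other convergent or intermediate fraction in range is farther away.
Largest k: floor((33 - q_1)/q_2) = floor((33 - 2)/9) = 3.
That gives (3*40 + 9)/(3*9 + 2) = 129/29.
Compare the errors: |x - 40/9| = |778*9 - 40*175|/(175*9) = 2/1575, and |x - 129/29| = |778*29 - 129*175|/(175*29) = 13/5075.
Cross-multiplying, 2*5075 = 10150 < 20475 = 13*1575, so 2/1575 is smaller: the convergent 40/9 is closer to x than 129/29.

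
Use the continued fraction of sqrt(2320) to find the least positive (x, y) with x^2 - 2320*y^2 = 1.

First expand sqrt(2320) as a continued fraction. With x_i = (sqrt(2320) + m_i)/d_i and (m_0, d_0) = (0, 1): a_0 = floor(sqrt(2320)) = 48, since 48^2 = 2304 <= 2320 < 2401 = 49^2.
Iterate m_{i+1} = d_i*a_i - m_i, d_{i+1} = (2320 - m_{i+1}^2)/d_i, a_{i+1} = floor((a_0 + m_{i+1})/d_{i+1}):
  m_1 = 1*48 - 0 = 48, d_1 = (2320 - 48^2)/1 = 16/1 = 16, a_1 = floor((48 + 48)/16) = 6.
  m_2 = 16*6 - 48 = 48, d_2 = (2320 - 48^2)/16 = 16/16 = 1, a_2 = floor((48 + 48)/1) = 96.
  m_3 = 1*96 - 48 = 48, d_3 = (2320 - 48^2)/1 = 16/1 = 16: (m_3, d_3) = (m_1, d_1) = (48, 16), so from here the quotients repeat a_1, a_2; the period length is 2.
So sqrt(2320) = [48; (6, 96)] with period length k = 2.
k is even, so the fundamental solution of x^2 - 2320y^2 = 1 is (p_{k-1}, q_{k-1}) = (p_1, q_1); compute convergents through index 1.
Convergents (p_i = a_i*p_{i-1} + p_{i-2}, q_i = a_i*q_{i-1} + q_{i-2} with p_{-2}=0, p_{-1}=1, q_{-2}=1, q_{-1}=0):
  i=0: a_0=48, p_0 = 48*1 + 0 = 48, q_0 = 48*0 + 1 = 1.
  i=1: a_1=6, p_1 = 6*48 + 1 = 289, q_1 = 6*1 + 0 = 6.
Check: 289^2 - 2320*6^2 = 83521 - 83520 = 1, so (x, y) = (289, 6) solves the equation, and by the theorem it is the least positive solution.

(x, y) = (289, 6)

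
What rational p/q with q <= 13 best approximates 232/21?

Expand x = 232/21 as a continued fraction with the Euclidean algorithm:
  232 = 11*21 + 1, so a_0 = 11.
  21 = 21*1 + 0, so a_1 = 21.
so x = [11; 21].
Convergents (p_i = a_i*p_{i-1} + p_{i-2}, q_i = a_i*q_{i-1} + q_{i-2} with p_{-2}=0, p_{-1}=1, q_{-2}=1, q_{-1}=0), until the denominator exceeds 13:
  i=0: a_0=11, p_0 = 11*1 + 0 = 11, q_0 = 11*0 + 1 = 1.
  i=1: a_1=21, p_1 = 21*11 + 1 = 232, q_1 = 21*1 + 0 = 21.
q_1 = 21 > 13, so the last convergent with denominator <= 13 is p_0/q_0 = 11/1.
The closest fraction with denominator <= 13 is either p_0/q_0 or the intermediate fraction (k*p_0 + p_{-1})/(k*q_0 + q_{-1}) with the largest k >= 1 whose denominator stays <= 13; these approach x as k grows, and every other convergent or intermediate fraction in range is farther away.
Largest k: floor((13 - q_{-1})/q_0) = floor((13 - 0)/1) = 13 (using the seeds p_{-1} = 1, q_{-1} = 0).
That gives (13*11 + 1)/(13*1 + 0) = 144/13.
Compare the errors: |x - 11/1| = |232*1 - 11*21|/(21*1) = 1/21, and |x - 144/13| = |232*13 - 144*21|/(21*13) = 8/273.
Cross-multiplying, 8*21 = 168 < 273 = 1*273, so 8/273 is smaller: the intermediate fraction 144/13 is closer to x than 11/1.

144/13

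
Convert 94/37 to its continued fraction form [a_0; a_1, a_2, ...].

[2; 1, 1, 5, 1, 2]

Run the Euclidean algorithm on 94 and 37; the successive quotients are the partial quotients a_0, a_1, ... (each step inverts the fractional part left over by the previous one):
  94 = 2*37 + 20, so a_0 = 2.
  37 = 1*20 + 17, so a_1 = 1.
  20 = 1*17 + 3, so a_2 = 1.
  17 = 5*3 + 2, so a_3 = 5.
  3 = 1*2 + 1, so a_4 = 1.
  2 = 2*1 + 0, so a_5 = 2.
The remainder reaches 0 after 6 divisions, so the expansion has 6 partial quotients, read off in order.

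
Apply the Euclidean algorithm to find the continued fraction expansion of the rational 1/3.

[0; 3]

Run the Euclidean algorithm on 1 and 3; the successive quotients are the partial quotients a_0, a_1, ... (each step inverts the fractional part left over by the previous one):
  1 = 0*3 + 1, so a_0 = 0.
  3 = 3*1 + 0, so a_1 = 3.
The remainder reaches 0 after 2 divisions, so the expansion has 2 partial quotients, read off in order.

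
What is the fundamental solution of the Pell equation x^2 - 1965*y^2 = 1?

First expand sqrt(1965) as a continued fraction. With x_i = (sqrt(1965) + m_i)/d_i and (m_0, d_0) = (0, 1): a_0 = floor(sqrt(1965)) = 44, since 44^2 = 1936 <= 1965 < 2025 = 45^2.
Iterate m_{i+1} = d_i*a_i - m_i, d_{i+1} = (1965 - m_{i+1}^2)/d_i, a_{i+1} = floor((a_0 + m_{i+1})/d_{i+1}):
  m_1 = 1*44 - 0 = 44, d_1 = (1965 - 44^2)/1 = 29/1 = 29, a_1 = floor((44 + 44)/29) = 3.
  m_2 = 29*3 - 44 = 43, d_2 = (1965 - 43^2)/29 = 116/29 = 4, a_2 = floor((44 + 43)/4) = 21.
  m_3 = 4*21 - 43 = 41, d_3 = (1965 - 41^2)/4 = 284/4 = 71, a_3 = floor((44 + 41)/71) = 1.
  m_4 = 71*1 - 41 = 30, d_4 = (1965 - 30^2)/71 = 1065/71 = 15, a_4 = floor((44 + 30)/15) = 4.
  m_5 = 15*4 - 30 = 30, d_5 = (1965 - 30^2)/15 = 1065/15 = 71, a_5 = floor((44 + 30)/71) = 1.
  m_6 = 71*1 - 30 = 41, d_6 = (1965 - 41^2)/71 = 284/71 = 4, a_6 = floor((44 + 41)/4) = 21.
  m_7 = 4*21 - 41 = 43, d_7 = (1965 - 43^2)/4 = 116/4 = 29, a_7 = floor((44 + 43)/29) = 3.
  m_8 = 29*3 - 43 = 44, d_8 = (1965 - 44^2)/29 = 29/29 = 1, a_8 = floor((44 + 44)/1) = 88.
  m_9 = 1*88 - 44 = 44, d_9 = (1965 - 44^2)/1 = 29/1 = 29: (m_9, d_9) = (m_1, d_1) = (44, 29), so from here the quotients repeat a_1, ..., a_8; the period length is 8.
So sqrt(1965) = [44; (3, 21, 1, 4, 1, 21, 3, 88)] with period length k = 8.
k is even, so the fundamental solution of x^2 - 1965y^2 = 1 is (p_{k-1}, q_{k-1}) = (p_7, q_7); compute convergents through index 7.
Convergents (p_i = a_i*p_{i-1} + p_{i-2}, q_i = a_i*q_{i-1} + q_{i-2} with p_{-2}=0, p_{-1}=1, q_{-2}=1, q_{-1}=0):
  i=0: a_0=44, p_0 = 44*1 + 0 = 44, q_0 = 44*0 + 1 = 1.
  i=1: a_1=3, p_1 = 3*44 + 1 = 133, q_1 = 3*1 + 0 = 3.
  i=2: a_2=21, p_2 = 21*133 + 44 = 2837, q_2 = 21*3 + 1 = 64.
  i=3: a_3=1, p_3 = 1*2837 + 133 = 2970, q_3 = 1*64 + 3 = 67.
  i=4: a_4=4, p_4 = 4*2970 + 2837 = 14717, q_4 = 4*67 + 64 = 332.
  i=5: a_5=1, p_5 = 1*14717 + 2970 = 17687, q_5 = 1*332 + 67 = 399.
  i=6: a_6=21, p_6 = 21*17687 + 14717 = 386144, q_6 = 21*399 + 332 = 8711.
  i=7: a_7=3, p_7 = 3*386144 + 17687 = 1176119, q_7 = 3*8711 + 399 = 26532.
Check: 1176119^2 - 1965*26532^2 = 1383255902161 - 1383255902160 = 1, so (x, y) = (1176119, 26532) solves the equation, and by the theorem it is the least positive solution.

(x, y) = (1176119, 26532)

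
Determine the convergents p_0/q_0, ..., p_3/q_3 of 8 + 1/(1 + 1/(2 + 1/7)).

Using the convergent recurrence p_i = a_i*p_{i-1} + p_{i-2}, q_i = a_i*q_{i-1} + q_{i-2} with p_{-2}=0, p_{-1}=1, q_{-2}=1, q_{-1}=0:
  i=0: a_0=8, p_0 = 8*1 + 0 = 8, q_0 = 8*0 + 1 = 1.
  i=1: a_1=1, p_1 = 1*8 + 1 = 9, q_1 = 1*1 + 0 = 1.
  i=2: a_2=2, p_2 = 2*9 + 8 = 26, q_2 = 2*1 + 1 = 3.
  i=3: a_3=7, p_3 = 7*26 + 9 = 191, q_3 = 7*3 + 1 = 22.

8/1, 9/1, 26/3, 191/22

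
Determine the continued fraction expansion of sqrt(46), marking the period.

[6; (1, 3, 1, 1, 2, 6, 2, 1, 1, 3, 1, 12)]

Write x_i = (sqrt(46) + m_i)/d_i with (m_0, d_0) = (0, 1). a_0 = floor(sqrt(46)) = 6, since 6^2 = 36 <= 46 < 49 = 7^2.
Iterate m_{i+1} = d_i*a_i - m_i, d_{i+1} = (46 - m_{i+1}^2)/d_i, a_{i+1} = floor((a_0 + m_{i+1})/d_{i+1}):
  m_1 = 1*6 - 0 = 6, d_1 = (46 - 6^2)/1 = 10/1 = 10, a_1 = floor((6 + 6)/10) = 1.
  m_2 = 10*1 - 6 = 4, d_2 = (46 - 4^2)/10 = 30/10 = 3, a_2 = floor((6 + 4)/3) = 3.
  m_3 = 3*3 - 4 = 5, d_3 = (46 - 5^2)/3 = 21/3 = 7, a_3 = floor((6 + 5)/7) = 1.
  m_4 = 7*1 - 5 = 2, d_4 = (46 - 2^2)/7 = 42/7 = 6, a_4 = floor((6 + 2)/6) = 1.
  m_5 = 6*1 - 2 = 4, d_5 = (46 - 4^2)/6 = 30/6 = 5, a_5 = floor((6 + 4)/5) = 2.
  m_6 = 5*2 - 4 = 6, d_6 = (46 - 6^2)/5 = 10/5 = 2, a_6 = floor((6 + 6)/2) = 6.
  m_7 = 2*6 - 6 = 6, d_7 = (46 - 6^2)/2 = 10/2 = 5, a_7 = floor((6 + 6)/5) = 2.
  m_8 = 5*2 - 6 = 4, d_8 = (46 - 4^2)/5 = 30/5 = 6, a_8 = floor((6 + 4)/6) = 1.
  m_9 = 6*1 - 4 = 2, d_9 = (46 - 2^2)/6 = 42/6 = 7, a_9 = floor((6 + 2)/7) = 1.
  m_10 = 7*1 - 2 = 5, d_10 = (46 - 5^2)/7 = 21/7 = 3, a_10 = floor((6 + 5)/3) = 3.
  m_11 = 3*3 - 5 = 4, d_11 = (46 - 4^2)/3 = 30/3 = 10, a_11 = floor((6 + 4)/10) = 1.
  m_12 = 10*1 - 4 = 6, d_12 = (46 - 6^2)/10 = 10/10 = 1, a_12 = floor((6 + 6)/1) = 12.
  m_13 = 1*12 - 6 = 6, d_13 = (46 - 6^2)/1 = 10/1 = 10: (m_13, d_13) = (m_1, d_1) = (6, 10), so from here the quotients repeat a_1, ..., a_12; the period length is 12.
Hence the expansion of sqrt(46) is a_0 = 6 followed by the repeating block 1, 3, 1, 1, 2, 6, 2, 1, 1, 3, 1, 12 (period 12).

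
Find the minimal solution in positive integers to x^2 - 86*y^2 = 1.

(x, y) = (10405, 1122)

First expand sqrt(86) as a continued fraction. With x_i = (sqrt(86) + m_i)/d_i and (m_0, d_0) = (0, 1): a_0 = floor(sqrt(86)) = 9, since 9^2 = 81 <= 86 < 100 = 10^2.
Iterate m_{i+1} = d_i*a_i - m_i, d_{i+1} = (86 - m_{i+1}^2)/d_i, a_{i+1} = floor((a_0 + m_{i+1})/d_{i+1}):
  m_1 = 1*9 - 0 = 9, d_1 = (86 - 9^2)/1 = 5/1 = 5, a_1 = floor((9 + 9)/5) = 3.
  m_2 = 5*3 - 9 = 6, d_2 = (86 - 6^2)/5 = 50/5 = 10, a_2 = floor((9 + 6)/10) = 1.
  m_3 = 10*1 - 6 = 4, d_3 = (86 - 4^2)/10 = 70/10 = 7, a_3 = floor((9 + 4)/7) = 1.
  m_4 = 7*1 - 4 = 3, d_4 = (86 - 3^2)/7 = 77/7 = 11, a_4 = floor((9 + 3)/11) = 1.
  m_5 = 11*1 - 3 = 8, d_5 = (86 - 8^2)/11 = 22/11 = 2, a_5 = floor((9 + 8)/2) = 8.
  m_6 = 2*8 - 8 = 8, d_6 = (86 - 8^2)/2 = 22/2 = 11, a_6 = floor((9 + 8)/11) = 1.
  m_7 = 11*1 - 8 = 3, d_7 = (86 - 3^2)/11 = 77/11 = 7, a_7 = floor((9 + 3)/7) = 1.
  m_8 = 7*1 - 3 = 4, d_8 = (86 - 4^2)/7 = 70/7 = 10, a_8 = floor((9 + 4)/10) = 1.
  m_9 = 10*1 - 4 = 6, d_9 = (86 - 6^2)/10 = 50/10 = 5, a_9 = floor((9 + 6)/5) = 3.
  m_10 = 5*3 - 6 = 9, d_10 = (86 - 9^2)/5 = 5/5 = 1, a_10 = floor((9 + 9)/1) = 18.
  m_11 = 1*18 - 9 = 9, d_11 = (86 - 9^2)/1 = 5/1 = 5: (m_11, d_11) = (m_1, d_1) = (9, 5), so from here the quotients repeat a_1, ..., a_10; the period length is 10.
So sqrt(86) = [9; (3, 1, 1, 1, 8, 1, 1, 1, 3, 18)] with period length k = 10.
k is even, so the fundamental solution of x^2 - 86y^2 = 1 is (p_{k-1}, q_{k-1}) = (p_9, q_9); compute convergents through index 9.
Convergents (p_i = a_i*p_{i-1} + p_{i-2}, q_i = a_i*q_{i-1} + q_{i-2} with p_{-2}=0, p_{-1}=1, q_{-2}=1, q_{-1}=0):
  i=0: a_0=9, p_0 = 9*1 + 0 = 9, q_0 = 9*0 + 1 = 1.
  i=1: a_1=3, p_1 = 3*9 + 1 = 28, q_1 = 3*1 + 0 = 3.
  i=2: a_2=1, p_2 = 1*28 + 9 = 37, q_2 = 1*3 + 1 = 4.
  i=3: a_3=1, p_3 = 1*37 + 28 = 65, q_3 = 1*4 + 3 = 7.
  i=4: a_4=1, p_4 = 1*65 + 37 = 102, q_4 = 1*7 + 4 = 11.
  i=5: a_5=8, p_5 = 8*102 + 65 = 881, q_5 = 8*11 + 7 = 95.
  i=6: a_6=1, p_6 = 1*881 + 102 = 983, q_6 = 1*95 + 11 = 106.
  i=7: a_7=1, p_7 = 1*983 + 881 = 1864, q_7 = 1*106 + 95 = 201.
  i=8: a_8=1, p_8 = 1*1864 + 983 = 2847, q_8 = 1*201 + 106 = 307.
  i=9: a_9=3, p_9 = 3*2847 + 1864 = 10405, q_9 = 3*307 + 201 = 1122.
Check: 10405^2 - 86*1122^2 = 108264025 - 108264024 = 1, so (x, y) = (10405, 1122) solves the equation, and by the theorem it is the least positive solution.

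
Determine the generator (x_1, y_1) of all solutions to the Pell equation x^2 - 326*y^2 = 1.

First expand sqrt(326) as a continued fraction. With x_i = (sqrt(326) + m_i)/d_i and (m_0, d_0) = (0, 1): a_0 = floor(sqrt(326)) = 18, since 18^2 = 324 <= 326 < 361 = 19^2.
Iterate m_{i+1} = d_i*a_i - m_i, d_{i+1} = (326 - m_{i+1}^2)/d_i, a_{i+1} = floor((a_0 + m_{i+1})/d_{i+1}):
  m_1 = 1*18 - 0 = 18, d_1 = (326 - 18^2)/1 = 2/1 = 2, a_1 = floor((18 + 18)/2) = 18.
  m_2 = 2*18 - 18 = 18, d_2 = (326 - 18^2)/2 = 2/2 = 1, a_2 = floor((18 + 18)/1) = 36.
  m_3 = 1*36 - 18 = 18, d_3 = (326 - 18^2)/1 = 2/1 = 2: (m_3, d_3) = (m_1, d_1) = (18, 2), so from here the quotients repeat a_1, a_2; the period length is 2.
So sqrt(326) = [18; (18, 36)] with period length k = 2.
k is even, so the fundamental solution of x^2 - 326y^2 = 1 is (p_{k-1}, q_{k-1}) = (p_1, q_1); compute convergents through index 1.
Convergents (p_i = a_i*p_{i-1} + p_{i-2}, q_i = a_i*q_{i-1} + q_{i-2} with p_{-2}=0, p_{-1}=1, q_{-2}=1, q_{-1}=0):
  i=0: a_0=18, p_0 = 18*1 + 0 = 18, q_0 = 18*0 + 1 = 1.
  i=1: a_1=18, p_1 = 18*18 + 1 = 325, q_1 = 18*1 + 0 = 18.
Check: 325^2 - 326*18^2 = 105625 - 105624 = 1, so (x, y) = (325, 18) solves the equation, and by the theorem it is the least positive solution.

(x, y) = (325, 18)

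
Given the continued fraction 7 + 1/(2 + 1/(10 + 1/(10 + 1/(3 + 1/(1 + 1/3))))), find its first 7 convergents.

7/1, 15/2, 157/21, 1585/212, 4912/657, 6497/869, 24403/3264

Using the convergent recurrence p_i = a_i*p_{i-1} + p_{i-2}, q_i = a_i*q_{i-1} + q_{i-2} with p_{-2}=0, p_{-1}=1, q_{-2}=1, q_{-1}=0:
  i=0: a_0=7, p_0 = 7*1 + 0 = 7, q_0 = 7*0 + 1 = 1.
  i=1: a_1=2, p_1 = 2*7 + 1 = 15, q_1 = 2*1 + 0 = 2.
  i=2: a_2=10, p_2 = 10*15 + 7 = 157, q_2 = 10*2 + 1 = 21.
  i=3: a_3=10, p_3 = 10*157 + 15 = 1585, q_3 = 10*21 + 2 = 212.
  i=4: a_4=3, p_4 = 3*1585 + 157 = 4912, q_4 = 3*212 + 21 = 657.
  i=5: a_5=1, p_5 = 1*4912 + 1585 = 6497, q_5 = 1*657 + 212 = 869.
  i=6: a_6=3, p_6 = 3*6497 + 4912 = 24403, q_6 = 3*869 + 657 = 3264.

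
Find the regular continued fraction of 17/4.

[4; 4]

Run the Euclidean algorithm on 17 and 4; the successive quotients are the partial quotients a_0, a_1, ... (each step inverts the fractional part left over by the previous one):
  17 = 4*4 + 1, so a_0 = 4.
  4 = 4*1 + 0, so a_1 = 4.
The remainder reaches 0 after 2 divisions, so the expansion has 2 partial quotients, read off in order.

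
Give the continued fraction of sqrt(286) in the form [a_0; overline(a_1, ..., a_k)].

[16; overline(1, 10, 3, 3, 2, 3, 3, 10, 1, 32)]

Write x_i = (sqrt(286) + m_i)/d_i with (m_0, d_0) = (0, 1). a_0 = floor(sqrt(286)) = 16, since 16^2 = 256 <= 286 < 289 = 17^2.
Iterate m_{i+1} = d_i*a_i - m_i, d_{i+1} = (286 - m_{i+1}^2)/d_i, a_{i+1} = floor((a_0 + m_{i+1})/d_{i+1}):
  m_1 = 1*16 - 0 = 16, d_1 = (286 - 16^2)/1 = 30/1 = 30, a_1 = floor((16 + 16)/30) = 1.
  m_2 = 30*1 - 16 = 14, d_2 = (286 - 14^2)/30 = 90/30 = 3, a_2 = floor((16 + 14)/3) = 10.
  m_3 = 3*10 - 14 = 16, d_3 = (286 - 16^2)/3 = 30/3 = 10, a_3 = floor((16 + 16)/10) = 3.
  m_4 = 10*3 - 16 = 14, d_4 = (286 - 14^2)/10 = 90/10 = 9, a_4 = floor((16 + 14)/9) = 3.
  m_5 = 9*3 - 14 = 13, d_5 = (286 - 13^2)/9 = 117/9 = 13, a_5 = floor((16 + 13)/13) = 2.
  m_6 = 13*2 - 13 = 13, d_6 = (286 - 13^2)/13 = 117/13 = 9, a_6 = floor((16 + 13)/9) = 3.
  m_7 = 9*3 - 13 = 14, d_7 = (286 - 14^2)/9 = 90/9 = 10, a_7 = floor((16 + 14)/10) = 3.
  m_8 = 10*3 - 14 = 16, d_8 = (286 - 16^2)/10 = 30/10 = 3, a_8 = floor((16 + 16)/3) = 10.
  m_9 = 3*10 - 16 = 14, d_9 = (286 - 14^2)/3 = 90/3 = 30, a_9 = floor((16 + 14)/30) = 1.
  m_10 = 30*1 - 14 = 16, d_10 = (286 - 16^2)/30 = 30/30 = 1, a_10 = floor((16 + 16)/1) = 32.
  m_11 = 1*32 - 16 = 16, d_11 = (286 - 16^2)/1 = 30/1 = 30: (m_11, d_11) = (m_1, d_1) = (16, 30), so from here the quotients repeat a_1, ..., a_10; the period length is 10.
Hence the expansion of sqrt(286) is a_0 = 16 followed by the repeating block 1, 10, 3, 3, 2, 3, 3, 10, 1, 32 (period 10).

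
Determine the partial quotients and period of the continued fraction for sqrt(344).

[18; (1, 1, 4, 1, 3, 1, 4, 1, 1, 36)]

Write x_i = (sqrt(344) + m_i)/d_i with (m_0, d_0) = (0, 1). a_0 = floor(sqrt(344)) = 18, since 18^2 = 324 <= 344 < 361 = 19^2.
Iterate m_{i+1} = d_i*a_i - m_i, d_{i+1} = (344 - m_{i+1}^2)/d_i, a_{i+1} = floor((a_0 + m_{i+1})/d_{i+1}):
  m_1 = 1*18 - 0 = 18, d_1 = (344 - 18^2)/1 = 20/1 = 20, a_1 = floor((18 + 18)/20) = 1.
  m_2 = 20*1 - 18 = 2, d_2 = (344 - 2^2)/20 = 340/20 = 17, a_2 = floor((18 + 2)/17) = 1.
  m_3 = 17*1 - 2 = 15, d_3 = (344 - 15^2)/17 = 119/17 = 7, a_3 = floor((18 + 15)/7) = 4.
  m_4 = 7*4 - 15 = 13, d_4 = (344 - 13^2)/7 = 175/7 = 25, a_4 = floor((18 + 13)/25) = 1.
  m_5 = 25*1 - 13 = 12, d_5 = (344 - 12^2)/25 = 200/25 = 8, a_5 = floor((18 + 12)/8) = 3.
  m_6 = 8*3 - 12 = 12, d_6 = (344 - 12^2)/8 = 200/8 = 25, a_6 = floor((18 + 12)/25) = 1.
  m_7 = 25*1 - 12 = 13, d_7 = (344 - 13^2)/25 = 175/25 = 7, a_7 = floor((18 + 13)/7) = 4.
  m_8 = 7*4 - 13 = 15, d_8 = (344 - 15^2)/7 = 119/7 = 17, a_8 = floor((18 + 15)/17) = 1.
  m_9 = 17*1 - 15 = 2, d_9 = (344 - 2^2)/17 = 340/17 = 20, a_9 = floor((18 + 2)/20) = 1.
  m_10 = 20*1 - 2 = 18, d_10 = (344 - 18^2)/20 = 20/20 = 1, a_10 = floor((18 + 18)/1) = 36.
  m_11 = 1*36 - 18 = 18, d_11 = (344 - 18^2)/1 = 20/1 = 20: (m_11, d_11) = (m_1, d_1) = (18, 20), so from here the quotients repeat a_1, ..., a_10; the period length is 10.
Hence the expansion of sqrt(344) is a_0 = 18 followed by the repeating block 1, 1, 4, 1, 3, 1, 4, 1, 1, 36 (period 10).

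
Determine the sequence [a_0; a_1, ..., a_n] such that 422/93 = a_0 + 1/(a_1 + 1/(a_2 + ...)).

Run the Euclidean algorithm on 422 and 93; the successive quotients are the partial quotients a_0, a_1, ... (each step inverts the fractional part left over by the previous one):
  422 = 4*93 + 50, so a_0 = 4.
  93 = 1*50 + 43, so a_1 = 1.
  50 = 1*43 + 7, so a_2 = 1.
  43 = 6*7 + 1, so a_3 = 6.
  7 = 7*1 + 0, so a_4 = 7.
The remainder reaches 0 after 5 divisions, so the expansion has 5 partial quotients, read off in order.

[4; 1, 1, 6, 7]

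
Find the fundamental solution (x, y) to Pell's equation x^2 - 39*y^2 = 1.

First expand sqrt(39) as a continued fraction. With x_i = (sqrt(39) + m_i)/d_i and (m_0, d_0) = (0, 1): a_0 = floor(sqrt(39)) = 6, since 6^2 = 36 <= 39 < 49 = 7^2.
Iterate m_{i+1} = d_i*a_i - m_i, d_{i+1} = (39 - m_{i+1}^2)/d_i, a_{i+1} = floor((a_0 + m_{i+1})/d_{i+1}):
  m_1 = 1*6 - 0 = 6, d_1 = (39 - 6^2)/1 = 3/1 = 3, a_1 = floor((6 + 6)/3) = 4.
  m_2 = 3*4 - 6 = 6, d_2 = (39 - 6^2)/3 = 3/3 = 1, a_2 = floor((6 + 6)/1) = 12.
  m_3 = 1*12 - 6 = 6, d_3 = (39 - 6^2)/1 = 3/1 = 3: (m_3, d_3) = (m_1, d_1) = (6, 3), so from here the quotients repeat a_1, a_2; the period length is 2.
So sqrt(39) = [6; (4, 12)] with period length k = 2.
k is even, so the fundamental solution of x^2 - 39y^2 = 1 is (p_{k-1}, q_{k-1}) = (p_1, q_1); compute convergents through index 1.
Convergents (p_i = a_i*p_{i-1} + p_{i-2}, q_i = a_i*q_{i-1} + q_{i-2} with p_{-2}=0, p_{-1}=1, q_{-2}=1, q_{-1}=0):
  i=0: a_0=6, p_0 = 6*1 + 0 = 6, q_0 = 6*0 + 1 = 1.
  i=1: a_1=4, p_1 = 4*6 + 1 = 25, q_1 = 4*1 + 0 = 4.
Check: 25^2 - 39*4^2 = 625 - 624 = 1, so (x, y) = (25, 4) solves the equation, and by the theorem it is the least positive solution.

(x, y) = (25, 4)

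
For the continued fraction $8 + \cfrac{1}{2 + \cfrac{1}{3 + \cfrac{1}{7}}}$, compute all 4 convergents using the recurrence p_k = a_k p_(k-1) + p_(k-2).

Using the convergent recurrence p_i = a_i*p_{i-1} + p_{i-2}, q_i = a_i*q_{i-1} + q_{i-2} with p_{-2}=0, p_{-1}=1, q_{-2}=1, q_{-1}=0:
  i=0: a_0=8, p_0 = 8*1 + 0 = 8, q_0 = 8*0 + 1 = 1.
  i=1: a_1=2, p_1 = 2*8 + 1 = 17, q_1 = 2*1 + 0 = 2.
  i=2: a_2=3, p_2 = 3*17 + 8 = 59, q_2 = 3*2 + 1 = 7.
  i=3: a_3=7, p_3 = 7*59 + 17 = 430, q_3 = 7*7 + 2 = 51.

8/1, 17/2, 59/7, 430/51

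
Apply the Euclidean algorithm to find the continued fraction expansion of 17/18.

[0; 1, 17]

Run the Euclidean algorithm on 17 and 18; the successive quotients are the partial quotients a_0, a_1, ... (each step inverts the fractional part left over by the previous one):
  17 = 0*18 + 17, so a_0 = 0.
  18 = 1*17 + 1, so a_1 = 1.
  17 = 17*1 + 0, so a_2 = 17.
The remainder reaches 0 after 3 divisions, so the expansion has 3 partial quotients, read off in order.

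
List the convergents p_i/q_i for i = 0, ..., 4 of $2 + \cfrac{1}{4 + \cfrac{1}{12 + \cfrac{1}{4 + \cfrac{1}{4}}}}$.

Using the convergent recurrence p_i = a_i*p_{i-1} + p_{i-2}, q_i = a_i*q_{i-1} + q_{i-2} with p_{-2}=0, p_{-1}=1, q_{-2}=1, q_{-1}=0:
  i=0: a_0=2, p_0 = 2*1 + 0 = 2, q_0 = 2*0 + 1 = 1.
  i=1: a_1=4, p_1 = 4*2 + 1 = 9, q_1 = 4*1 + 0 = 4.
  i=2: a_2=12, p_2 = 12*9 + 2 = 110, q_2 = 12*4 + 1 = 49.
  i=3: a_3=4, p_3 = 4*110 + 9 = 449, q_3 = 4*49 + 4 = 200.
  i=4: a_4=4, p_4 = 4*449 + 110 = 1906, q_4 = 4*200 + 49 = 849.

2/1, 9/4, 110/49, 449/200, 1906/849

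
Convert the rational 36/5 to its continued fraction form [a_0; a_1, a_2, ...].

[7; 5]

Run the Euclidean algorithm on 36 and 5; the successive quotients are the partial quotients a_0, a_1, ... (each step inverts the fractional part left over by the previous one):
  36 = 7*5 + 1, so a_0 = 7.
  5 = 5*1 + 0, so a_1 = 5.
The remainder reaches 0 after 2 divisions, so the expansion has 2 partial quotients, read off in order.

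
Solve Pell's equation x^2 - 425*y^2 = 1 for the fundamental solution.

First expand sqrt(425) as a continued fraction. With x_i = (sqrt(425) + m_i)/d_i and (m_0, d_0) = (0, 1): a_0 = floor(sqrt(425)) = 20, since 20^2 = 400 <= 425 < 441 = 21^2.
Iterate m_{i+1} = d_i*a_i - m_i, d_{i+1} = (425 - m_{i+1}^2)/d_i, a_{i+1} = floor((a_0 + m_{i+1})/d_{i+1}):
  m_1 = 1*20 - 0 = 20, d_1 = (425 - 20^2)/1 = 25/1 = 25, a_1 = floor((20 + 20)/25) = 1.
  m_2 = 25*1 - 20 = 5, d_2 = (425 - 5^2)/25 = 400/25 = 16, a_2 = floor((20 + 5)/16) = 1.
  m_3 = 16*1 - 5 = 11, d_3 = (425 - 11^2)/16 = 304/16 = 19, a_3 = floor((20 + 11)/19) = 1.
  m_4 = 19*1 - 11 = 8, d_4 = (425 - 8^2)/19 = 361/19 = 19, a_4 = floor((20 + 8)/19) = 1.
  m_5 = 19*1 - 8 = 11, d_5 = (425 - 11^2)/19 = 304/19 = 16, a_5 = floor((20 + 11)/16) = 1.
  m_6 = 16*1 - 11 = 5, d_6 = (425 - 5^2)/16 = 400/16 = 25, a_6 = floor((20 + 5)/25) = 1.
  m_7 = 25*1 - 5 = 20, d_7 = (425 - 20^2)/25 = 25/25 = 1, a_7 = floor((20 + 20)/1) = 40.
  m_8 = 1*40 - 20 = 20, d_8 = (425 - 20^2)/1 = 25/1 = 25: (m_8, d_8) = (m_1, d_1) = (20, 25), so from here the quotients repeat a_1, ..., a_7; the period length is 7.
So sqrt(425) = [20; (1, 1, 1, 1, 1, 1, 40)] with period length k = 7.
k is odd, so (p_{k-1}, q_{k-1}) only solves x^2 - 425y^2 = -1 and the fundamental solution of x^2 - 425y^2 = 1 is (p_{2k-1}, q_{2k-1}) = (p_13, q_13); compute convergents through index 13, running through the period twice.
Convergents (p_i = a_i*p_{i-1} + p_{i-2}, q_i = a_i*q_{i-1} + q_{i-2} with p_{-2}=0, p_{-1}=1, q_{-2}=1, q_{-1}=0):
  i=0: a_0=20, p_0 = 20*1 + 0 = 20, q_0 = 20*0 + 1 = 1.
  i=1: a_1=1, p_1 = 1*20 + 1 = 21, q_1 = 1*1 + 0 = 1.
  i=2: a_2=1, p_2 = 1*21 + 20 = 41, q_2 = 1*1 + 1 = 2.
  i=3: a_3=1, p_3 = 1*41 + 21 = 62, q_3 = 1*2 + 1 = 3.
  i=4: a_4=1, p_4 = 1*62 + 41 = 103, q_4 = 1*3 + 2 = 5.
  i=5: a_5=1, p_5 = 1*103 + 62 = 165, q_5 = 1*5 + 3 = 8.
  i=6: a_6=1, p_6 = 1*165 + 103 = 268, q_6 = 1*8 + 5 = 13.
  i=7: a_7=40, p_7 = 40*268 + 165 = 10885, q_7 = 40*13 + 8 = 528.
  i=8: a_8=1, p_8 = 1*10885 + 268 = 11153, q_8 = 1*528 + 13 = 541.
  i=9: a_9=1, p_9 = 1*11153 + 10885 = 22038, q_9 = 1*541 + 528 = 1069.
  i=10: a_10=1, p_10 = 1*22038 + 11153 = 33191, q_10 = 1*1069 + 541 = 1610.
  i=11: a_11=1, p_11 = 1*33191 + 22038 = 55229, q_11 = 1*1610 + 1069 = 2679.
  i=12: a_12=1, p_12 = 1*55229 + 33191 = 88420, q_12 = 1*2679 + 1610 = 4289.
  i=13: a_13=1, p_13 = 1*88420 + 55229 = 143649, q_13 = 1*4289 + 2679 = 6968.
Indeed p_6^2 - 425*q_6^2 = 71824 - 71825 = -1, not +1.
Check: 143649^2 - 425*6968^2 = 20635035201 - 20635035200 = 1, so (x, y) = (143649, 6968) solves the equation, and by the theorem it is the least positive solution.

(x, y) = (143649, 6968)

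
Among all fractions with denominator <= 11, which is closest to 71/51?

7/5

Expand x = 71/51 as a continued fraction with the Euclidean algorithm:
  71 = 1*51 + 20, so a_0 = 1.
  51 = 2*20 + 11, so a_1 = 2.
  20 = 1*11 + 9, so a_2 = 1.
  11 = 1*9 + 2, so a_3 = 1.
  9 = 4*2 + 1, so a_4 = 4.
  2 = 2*1 + 0, so a_5 = 2.
so x = [1; 2, 1, 1, 4, 2].
Convergents (p_i = a_i*p_{i-1} + p_{i-2}, q_i = a_i*q_{i-1} + q_{i-2} with p_{-2}=0, p_{-1}=1, q_{-2}=1, q_{-1}=0), until the denominator exceeds 11:
  i=0: a_0=1, p_0 = 1*1 + 0 = 1, q_0 = 1*0 + 1 = 1.
  i=1: a_1=2, p_1 = 2*1 + 1 = 3, q_1 = 2*1 + 0 = 2.
  i=2: a_2=1, p_2 = 1*3 + 1 = 4, q_2 = 1*2 + 1 = 3.
  i=3: a_3=1, p_3 = 1*4 + 3 = 7, q_3 = 1*3 + 2 = 5.
  i=4: a_4=4, p_4 = 4*7 + 4 = 32, q_4 = 4*5 + 3 = 23.
q_4 = 23 > 11, so the last convergent with denominator <= 11 is p_3/q_3 = 7/5.
The closest fraction with denominator <= 11 is either p_3/q_3 or the intermediate fraction (k*p_3 + p_2)/(k*q_3 + q_2) with the largest k >= 1 whose denominator stays <= 11; these approach x as k grows, and every other convergent or intermediate fraction in range is farther away.
Largest k: floor((11 - q_2)/q_3) = floor((11 - 3)/5) = 1.
That gives (1*7 + 4)/(1*5 + 3) = 11/8.
Compare the errors: |x - 7/5| = |71*5 - 7*51|/(51*5) = 2/255, and |x - 11/8| = |71*8 - 11*51|/(51*8) = 7/408.
Cross-multiplying, 2*408 = 816 < 1785 = 7*255, so 2/255 is smaller: the convergent 7/5 is closer to x than 11/8.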